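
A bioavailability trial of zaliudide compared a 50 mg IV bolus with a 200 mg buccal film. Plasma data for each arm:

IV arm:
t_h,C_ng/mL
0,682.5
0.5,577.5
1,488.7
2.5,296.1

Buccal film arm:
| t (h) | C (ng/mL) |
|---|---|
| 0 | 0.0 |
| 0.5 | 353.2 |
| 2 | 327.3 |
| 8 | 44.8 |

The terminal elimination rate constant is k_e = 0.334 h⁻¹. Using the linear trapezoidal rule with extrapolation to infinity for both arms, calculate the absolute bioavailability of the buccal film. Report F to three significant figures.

F = 0.225

Trapezoidal AUC_0→2.5 (IV):
  [0→0.5]: (682.5+577.5)/2 × 0.5 = 315.0
  [0.5→1]: (577.5+488.7)/2 × 0.5 = 266.55
  [1→2.5]: (488.7+296.1)/2 × 1.5 = 588.6
  Sum = 1170.15 ng/mL·h
IV tail: 296.1/0.334 = 886.527; AUC_iv,0→∞ = 1170.15 + 886.527 = 2056.677 ng/mL·h
Trapezoidal AUC_0→8 (buccal film):
  [0→0.5]: (0.0+353.2)/2 × 0.5 = 88.3
  [0.5→2]: (353.2+327.3)/2 × 1.5 = 510.375
  [2→8]: (327.3+44.8)/2 × 6 = 1116.3
  Sum = 1714.975 ng/mL·h
buccal film tail: 44.8/0.334 = 134.132; AUC_ev,0→∞ = 1714.975 + 134.132 = 1849.107 ng/mL·h
F = (AUC_ev/D_ev)/(AUC_iv/D_iv) = (1849.107/200)/(2056.677/50) = 9.245535/41.13354 = 0.2248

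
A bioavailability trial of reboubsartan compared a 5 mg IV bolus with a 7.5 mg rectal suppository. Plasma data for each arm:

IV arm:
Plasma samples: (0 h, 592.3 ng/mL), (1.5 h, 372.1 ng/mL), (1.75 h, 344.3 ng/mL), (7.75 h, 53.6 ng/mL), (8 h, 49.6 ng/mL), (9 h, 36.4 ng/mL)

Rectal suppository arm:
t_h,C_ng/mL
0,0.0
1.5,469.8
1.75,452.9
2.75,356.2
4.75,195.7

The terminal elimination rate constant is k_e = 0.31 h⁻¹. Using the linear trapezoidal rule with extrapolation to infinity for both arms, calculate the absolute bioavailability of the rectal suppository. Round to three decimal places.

F = 0.629

Trapezoidal AUC_0→9 (IV):
  [0→1.5]: (592.3+372.1)/2 × 1.5 = 723.3
  [1.5→1.75]: (372.1+344.3)/2 × 0.25 = 89.55
  [1.75→7.75]: (344.3+53.6)/2 × 6 = 1193.7
  [7.75→8]: (53.6+49.6)/2 × 0.25 = 12.9
  [8→9]: (49.6+36.4)/2 × 1 = 43.0
  Sum = 2062.45 ng/mL·h
IV tail: 36.4/0.31 = 117.419; AUC_iv,0→∞ = 2062.45 + 117.419 = 2179.869 ng/mL·h
Trapezoidal AUC_0→4.75 (rectal suppository):
  [0→1.5]: (0.0+469.8)/2 × 1.5 = 352.35
  [1.5→1.75]: (469.8+452.9)/2 × 0.25 = 115.3375
  [1.75→2.75]: (452.9+356.2)/2 × 1 = 404.55
  [2.75→4.75]: (356.2+195.7)/2 × 2 = 551.9
  Sum = 1424.1375 ng/mL·h
rectal suppository tail: 195.7/0.31 = 631.290; AUC_ev,0→∞ = 1424.1375 + 631.290 = 2055.4275 ng/mL·h
F = (AUC_ev/D_ev)/(AUC_iv/D_iv) = (2055.4275/7.5)/(2179.869/5) = 274.057/435.9738 = 0.6286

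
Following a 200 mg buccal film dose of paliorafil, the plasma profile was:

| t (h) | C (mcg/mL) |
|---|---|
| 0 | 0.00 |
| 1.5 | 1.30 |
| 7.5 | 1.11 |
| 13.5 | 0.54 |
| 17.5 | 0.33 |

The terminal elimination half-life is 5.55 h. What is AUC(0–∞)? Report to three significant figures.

Trapezoidal AUC_0→17.5:
  [0→1.5]: (0.00+1.30)/2 × 1.5 = 0.975
  [1.5→7.5]: (1.30+1.11)/2 × 6 = 7.23
  [7.5→13.5]: (1.11+0.54)/2 × 6 = 4.95
  [13.5→17.5]: (0.54+0.33)/2 × 4 = 1.74
  Sum = 14.895 mcg/mL·h
k_e = ln2 / t½ = 0.693147 / 5.55 = 0.1249 h^-1
Extrapolated tail: C_last / k_e = 0.33 / 0.1249 = 2.642
AUC_0→∞ = 14.895 + 2.642 = 17.537 mcg/mL·h

AUC = 17.5 mcg/mL·h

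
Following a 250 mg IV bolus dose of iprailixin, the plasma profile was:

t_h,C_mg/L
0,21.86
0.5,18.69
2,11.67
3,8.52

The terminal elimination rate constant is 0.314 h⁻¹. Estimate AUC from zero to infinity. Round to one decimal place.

Trapezoidal AUC_0→3:
  [0→0.5]: (21.86+18.69)/2 × 0.5 = 10.1375
  [0.5→2]: (18.69+11.67)/2 × 1.5 = 22.77
  [2→3]: (11.67+8.52)/2 × 1 = 10.095
  Sum = 43.0025 mg/L·h
Extrapolated tail: C_last / k_e = 8.52 / 0.314 = 27.134
AUC_0→∞ = 43.0025 + 27.134 = 70.1365 mg/L·h

AUC = 70.1 mg/L·h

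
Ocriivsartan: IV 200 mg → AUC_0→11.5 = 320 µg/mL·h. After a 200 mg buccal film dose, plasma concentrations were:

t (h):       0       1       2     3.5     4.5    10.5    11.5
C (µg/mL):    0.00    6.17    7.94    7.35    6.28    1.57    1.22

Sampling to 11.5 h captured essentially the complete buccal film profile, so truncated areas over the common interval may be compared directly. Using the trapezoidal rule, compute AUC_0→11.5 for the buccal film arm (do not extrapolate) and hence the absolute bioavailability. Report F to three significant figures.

Trapezoidal AUC_0→11.5 (buccal film):
  [0→1]: (0.00+6.17)/2 × 1 = 3.085
  [1→2]: (6.17+7.94)/2 × 1 = 7.055
  [2→3.5]: (7.94+7.35)/2 × 1.5 = 11.4675
  [3.5→4.5]: (7.35+6.28)/2 × 1 = 6.815
  [4.5→10.5]: (6.28+1.57)/2 × 6 = 23.55
  [10.5→11.5]: (1.57+1.22)/2 × 1 = 1.395
  Sum = 53.3675 µg/mL·h
F = (AUC_ev/D_ev)/(AUC_iv/D_iv) = (53.3675/200)/(320/200) = 0.2668375/1.6 = 0.1668

F = 0.167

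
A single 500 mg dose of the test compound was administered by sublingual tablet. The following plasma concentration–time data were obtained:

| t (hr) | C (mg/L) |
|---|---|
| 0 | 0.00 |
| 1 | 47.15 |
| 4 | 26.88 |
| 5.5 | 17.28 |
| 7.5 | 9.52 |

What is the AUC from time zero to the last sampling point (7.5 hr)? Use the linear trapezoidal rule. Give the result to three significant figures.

AUC = 195 mg/L·hr

Trapezoidal AUC_0→7.5:
  [0→1]: (0.00+47.15)/2 × 1 = 23.575
  [1→4]: (47.15+26.88)/2 × 3 = 111.045
  [4→5.5]: (26.88+17.28)/2 × 1.5 = 33.12
  [5.5→7.5]: (17.28+9.52)/2 × 2 = 26.8
  Sum = 194.54 mg/L·hr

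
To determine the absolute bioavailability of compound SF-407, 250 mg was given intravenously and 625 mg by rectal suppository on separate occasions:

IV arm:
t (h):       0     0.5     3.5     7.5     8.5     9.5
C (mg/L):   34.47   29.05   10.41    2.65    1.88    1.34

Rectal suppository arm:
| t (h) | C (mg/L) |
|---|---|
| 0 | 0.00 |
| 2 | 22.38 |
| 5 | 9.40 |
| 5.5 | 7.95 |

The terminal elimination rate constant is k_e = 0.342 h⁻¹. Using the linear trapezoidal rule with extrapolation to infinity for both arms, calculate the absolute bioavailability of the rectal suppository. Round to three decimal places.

Trapezoidal AUC_0→9.5 (IV):
  [0→0.5]: (34.47+29.05)/2 × 0.5 = 15.88
  [0.5→3.5]: (29.05+10.41)/2 × 3 = 59.19
  [3.5→7.5]: (10.41+2.65)/2 × 4 = 26.12
  [7.5→8.5]: (2.65+1.88)/2 × 1 = 2.265
  [8.5→9.5]: (1.88+1.34)/2 × 1 = 1.61
  Sum = 105.065 mg/L·h
IV tail: 1.34/0.342 = 3.918; AUC_iv,0→∞ = 105.065 + 3.918 = 108.983 mg/L·h
Trapezoidal AUC_0→5.5 (rectal suppository):
  [0→2]: (0.00+22.38)/2 × 2 = 22.38
  [2→5]: (22.38+9.40)/2 × 3 = 47.67
  [5→5.5]: (9.40+7.95)/2 × 0.5 = 4.3375
  Sum = 74.3875 mg/L·h
rectal suppository tail: 7.95/0.342 = 23.246; AUC_ev,0→∞ = 74.3875 + 23.246 = 97.6335 mg/L·h
F = (AUC_ev/D_ev)/(AUC_iv/D_iv) = (97.6335/625)/(108.983/250) = 0.1562136/0.435932 = 0.3583

F = 0.358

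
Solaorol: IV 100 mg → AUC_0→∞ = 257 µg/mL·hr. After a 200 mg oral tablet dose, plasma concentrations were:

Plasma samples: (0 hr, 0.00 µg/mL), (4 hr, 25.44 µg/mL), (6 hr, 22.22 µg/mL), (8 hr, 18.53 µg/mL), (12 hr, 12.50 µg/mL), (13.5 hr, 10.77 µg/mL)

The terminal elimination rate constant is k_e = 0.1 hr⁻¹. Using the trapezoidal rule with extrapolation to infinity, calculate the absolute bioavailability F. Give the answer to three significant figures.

F = 0.635

Trapezoidal AUC_0→13.5 (oral tablet):
  [0→4]: (0.00+25.44)/2 × 4 = 50.88
  [4→6]: (25.44+22.22)/2 × 2 = 47.66
  [6→8]: (22.22+18.53)/2 × 2 = 40.75
  [8→12]: (18.53+12.50)/2 × 4 = 62.06
  [12→13.5]: (12.50+10.77)/2 × 1.5 = 17.4525
  Sum = 218.8025 µg/mL·hr
Tail: C_last/k_e = 10.77/0.1 = 107.700
AUC_0→∞ (oral tablet) = 218.8025 + 107.700 = 326.5025 µg/mL·hr
F = (AUC_ev/D_ev)/(AUC_iv/D_iv) = (326.5025/200)/(257/100) = 1.6325125/2.57 = 0.6352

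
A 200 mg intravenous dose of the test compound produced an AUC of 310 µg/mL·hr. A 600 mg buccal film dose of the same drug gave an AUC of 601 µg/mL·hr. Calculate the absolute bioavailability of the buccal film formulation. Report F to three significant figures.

F = (AUC_ev / D_ev) / (AUC_iv / D_iv)
  = (601/600) / (310/200)
  = 1.00167 / 1.55 = 0.6462

F = 0.646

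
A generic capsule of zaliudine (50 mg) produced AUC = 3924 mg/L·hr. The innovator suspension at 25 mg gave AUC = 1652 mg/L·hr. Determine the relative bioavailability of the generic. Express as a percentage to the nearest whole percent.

F_rel = (AUC_test/D_test) / (AUC_ref/D_ref)
      = (3924/50) / (1652/25)
      = 78.48 / 66.08 = 1.1877 = 118.77%

F_rel = 119%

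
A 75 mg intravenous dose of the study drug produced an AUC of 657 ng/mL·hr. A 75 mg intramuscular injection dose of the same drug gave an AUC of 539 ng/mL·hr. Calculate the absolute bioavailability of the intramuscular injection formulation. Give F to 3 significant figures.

F = (AUC_ev / D_ev) / (AUC_iv / D_iv)
  = (539/75) / (657/75)
  = 7.18667 / 8.76 = 0.8204

F = 0.820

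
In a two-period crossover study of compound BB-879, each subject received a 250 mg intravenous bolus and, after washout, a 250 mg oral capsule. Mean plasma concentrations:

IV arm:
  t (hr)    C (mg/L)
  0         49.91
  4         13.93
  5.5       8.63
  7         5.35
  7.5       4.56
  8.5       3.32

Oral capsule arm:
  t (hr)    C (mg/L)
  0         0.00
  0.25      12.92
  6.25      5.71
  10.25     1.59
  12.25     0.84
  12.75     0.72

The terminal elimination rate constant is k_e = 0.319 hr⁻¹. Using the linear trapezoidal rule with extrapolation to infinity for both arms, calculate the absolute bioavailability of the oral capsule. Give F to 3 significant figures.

F = 0.449

Trapezoidal AUC_0→8.5 (IV):
  [0→4]: (49.91+13.93)/2 × 4 = 127.68
  [4→5.5]: (13.93+8.63)/2 × 1.5 = 16.92
  [5.5→7]: (8.63+5.35)/2 × 1.5 = 10.485
  [7→7.5]: (5.35+4.56)/2 × 0.5 = 2.4775
  [7.5→8.5]: (4.56+3.32)/2 × 1 = 3.94
  Sum = 161.5025 mg/L·hr
IV tail: 3.32/0.319 = 10.408; AUC_iv,0→∞ = 161.5025 + 10.408 = 171.9105 mg/L·hr
Trapezoidal AUC_0→12.75 (oral capsule):
  [0→0.25]: (0.00+12.92)/2 × 0.25 = 1.615
  [0.25→6.25]: (12.92+5.71)/2 × 6 = 55.89
  [6.25→10.25]: (5.71+1.59)/2 × 4 = 14.6
  [10.25→12.25]: (1.59+0.84)/2 × 2 = 2.43
  [12.25→12.75]: (0.84+0.72)/2 × 0.5 = 0.39
  Sum = 74.925 mg/L·hr
oral capsule tail: 0.72/0.319 = 2.257; AUC_ev,0→∞ = 74.925 + 2.257 = 77.182 mg/L·hr
F = (AUC_ev/D_ev)/(AUC_iv/D_iv) = (77.182/250)/(171.9105/250) = 0.308728/0.687642 = 0.4490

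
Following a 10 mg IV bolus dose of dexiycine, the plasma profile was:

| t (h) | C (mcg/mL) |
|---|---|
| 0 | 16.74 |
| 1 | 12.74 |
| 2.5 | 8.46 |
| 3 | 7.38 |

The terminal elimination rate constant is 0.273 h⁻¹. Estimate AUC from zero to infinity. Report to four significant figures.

AUC = 61.63 mcg/mL·h

Trapezoidal AUC_0→3:
  [0→1]: (16.74+12.74)/2 × 1 = 14.74
  [1→2.5]: (12.74+8.46)/2 × 1.5 = 15.9
  [2.5→3]: (8.46+7.38)/2 × 0.5 = 3.96
  Sum = 34.6 mcg/mL·h
Extrapolated tail: C_last / k_e = 7.38 / 0.273 = 27.033
AUC_0→∞ = 34.6 + 27.033 = 61.633 mcg/mL·h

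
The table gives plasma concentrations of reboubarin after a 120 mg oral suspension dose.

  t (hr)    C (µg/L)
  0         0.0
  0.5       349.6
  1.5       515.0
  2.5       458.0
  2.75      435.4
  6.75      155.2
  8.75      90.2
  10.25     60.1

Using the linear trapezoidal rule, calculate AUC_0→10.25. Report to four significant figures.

AUC = 2657 µg/L·hr

Trapezoidal AUC_0→10.25:
  [0→0.5]: (0.0+349.6)/2 × 0.5 = 87.4
  [0.5→1.5]: (349.6+515.0)/2 × 1 = 432.3
  [1.5→2.5]: (515.0+458.0)/2 × 1 = 486.5
  [2.5→2.75]: (458.0+435.4)/2 × 0.25 = 111.675
  [2.75→6.75]: (435.4+155.2)/2 × 4 = 1181.2
  [6.75→8.75]: (155.2+90.2)/2 × 2 = 245.4
  [8.75→10.25]: (90.2+60.1)/2 × 1.5 = 112.725
  Sum = 2657.2 µg/L·hr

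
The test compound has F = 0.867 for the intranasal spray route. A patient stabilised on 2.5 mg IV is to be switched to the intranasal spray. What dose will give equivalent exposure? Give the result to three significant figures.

D_intranasal = 2.88 mg

For equal systemic exposure: F × D_ev = D_iv
D_ev = D_iv / F = 2.5 / 0.867 = 2.88351 mg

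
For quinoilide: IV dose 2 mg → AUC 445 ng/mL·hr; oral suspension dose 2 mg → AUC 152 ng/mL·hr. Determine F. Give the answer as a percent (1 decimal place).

F = (AUC_ev / D_ev) / (AUC_iv / D_iv)
  = (152/2) / (445/2)
  = 76 / 222.5 = 0.3416
  = 34.16%

F = 34.2%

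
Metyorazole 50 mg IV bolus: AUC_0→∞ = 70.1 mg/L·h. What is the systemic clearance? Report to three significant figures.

CL = Dose_iv / AUC_0→∞
   = 50 / 70.1 = 0.713267 L/h

CL = 0.713 L/h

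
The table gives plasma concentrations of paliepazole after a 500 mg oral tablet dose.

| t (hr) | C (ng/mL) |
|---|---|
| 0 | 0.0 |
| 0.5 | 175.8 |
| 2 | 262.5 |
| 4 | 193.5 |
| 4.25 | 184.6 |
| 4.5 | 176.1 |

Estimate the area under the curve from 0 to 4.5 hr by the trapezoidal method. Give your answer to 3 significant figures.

AUC = 921 ng/mL·hr

Trapezoidal AUC_0→4.5:
  [0→0.5]: (0.0+175.8)/2 × 0.5 = 43.95
  [0.5→2]: (175.8+262.5)/2 × 1.5 = 328.725
  [2→4]: (262.5+193.5)/2 × 2 = 456.0
  [4→4.25]: (193.5+184.6)/2 × 0.25 = 47.2625
  [4.25→4.5]: (184.6+176.1)/2 × 0.25 = 45.0875
  Sum = 921.025 ng/mL·hr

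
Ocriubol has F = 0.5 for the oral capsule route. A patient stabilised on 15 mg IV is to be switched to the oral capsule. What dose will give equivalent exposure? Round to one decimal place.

For equal systemic exposure: F × D_ev = D_iv
D_ev = D_iv / F = 15 / 0.5 = 30 mg

D_oral = 30.0 mg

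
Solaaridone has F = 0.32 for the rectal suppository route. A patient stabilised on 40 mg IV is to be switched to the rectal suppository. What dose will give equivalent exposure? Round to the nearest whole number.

For equal systemic exposure: F × D_ev = D_iv
D_ev = D_iv / F = 40 / 0.32 = 125 mg

D_rectal = 125 mg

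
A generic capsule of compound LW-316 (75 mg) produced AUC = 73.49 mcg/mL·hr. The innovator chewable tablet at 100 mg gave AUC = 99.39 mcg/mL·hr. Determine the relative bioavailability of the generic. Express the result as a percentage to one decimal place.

F_rel = 98.6%

F_rel = (AUC_test/D_test) / (AUC_ref/D_ref)
      = (73.49/75) / (99.39/100)
      = 0.979867 / 0.9939 = 0.9859 = 98.59%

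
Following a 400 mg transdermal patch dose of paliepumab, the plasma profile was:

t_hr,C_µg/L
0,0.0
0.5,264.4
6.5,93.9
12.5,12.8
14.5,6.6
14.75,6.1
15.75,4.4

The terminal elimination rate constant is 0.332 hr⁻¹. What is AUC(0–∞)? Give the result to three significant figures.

AUC = 1500 µg/L·hr

Trapezoidal AUC_0→15.75:
  [0→0.5]: (0.0+264.4)/2 × 0.5 = 66.1
  [0.5→6.5]: (264.4+93.9)/2 × 6 = 1074.9
  [6.5→12.5]: (93.9+12.8)/2 × 6 = 320.1
  [12.5→14.5]: (12.8+6.6)/2 × 2 = 19.4
  [14.5→14.75]: (6.6+6.1)/2 × 0.25 = 1.5875
  [14.75→15.75]: (6.1+4.4)/2 × 1 = 5.25
  Sum = 1487.3375 µg/L·hr
Extrapolated tail: C_last / k_e = 4.4 / 0.332 = 13.253
AUC_0→∞ = 1487.3375 + 13.253 = 1500.5905 µg/L·hr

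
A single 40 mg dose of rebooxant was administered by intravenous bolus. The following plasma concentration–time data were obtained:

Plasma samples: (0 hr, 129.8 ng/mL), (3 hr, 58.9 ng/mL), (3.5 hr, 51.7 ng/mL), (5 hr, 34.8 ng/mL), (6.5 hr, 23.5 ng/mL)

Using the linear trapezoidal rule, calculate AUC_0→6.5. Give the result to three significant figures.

AUC = 419 ng/mL·hr

Trapezoidal AUC_0→6.5:
  [0→3]: (129.8+58.9)/2 × 3 = 283.05
  [3→3.5]: (58.9+51.7)/2 × 0.5 = 27.65
  [3.5→5]: (51.7+34.8)/2 × 1.5 = 64.875
  [5→6.5]: (34.8+23.5)/2 × 1.5 = 43.725
  Sum = 419.3 ng/mL·hr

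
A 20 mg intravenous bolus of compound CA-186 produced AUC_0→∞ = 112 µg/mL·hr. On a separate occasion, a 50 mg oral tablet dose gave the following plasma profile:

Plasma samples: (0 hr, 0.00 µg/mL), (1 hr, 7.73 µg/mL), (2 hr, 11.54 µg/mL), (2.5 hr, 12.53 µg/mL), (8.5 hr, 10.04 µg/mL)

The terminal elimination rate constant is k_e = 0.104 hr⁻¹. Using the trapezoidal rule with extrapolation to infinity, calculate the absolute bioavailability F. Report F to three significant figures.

F = 0.656

Trapezoidal AUC_0→8.5 (oral tablet):
  [0→1]: (0.00+7.73)/2 × 1 = 3.865
  [1→2]: (7.73+11.54)/2 × 1 = 9.635
  [2→2.5]: (11.54+12.53)/2 × 0.5 = 6.0175
  [2.5→8.5]: (12.53+10.04)/2 × 6 = 67.71
  Sum = 87.2275 µg/mL·hr
Tail: C_last/k_e = 10.04/0.104 = 96.538
AUC_0→∞ (oral tablet) = 87.2275 + 96.538 = 183.7655 µg/mL·hr
F = (AUC_ev/D_ev)/(AUC_iv/D_iv) = (183.7655/50)/(112/20) = 3.67531/5.6 = 0.6563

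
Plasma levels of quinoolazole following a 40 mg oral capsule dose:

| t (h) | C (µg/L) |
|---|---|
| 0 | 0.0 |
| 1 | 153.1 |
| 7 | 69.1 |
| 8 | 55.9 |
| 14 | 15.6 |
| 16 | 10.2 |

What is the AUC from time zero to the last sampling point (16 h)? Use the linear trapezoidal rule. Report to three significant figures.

Trapezoidal AUC_0→16:
  [0→1]: (0.0+153.1)/2 × 1 = 76.55
  [1→7]: (153.1+69.1)/2 × 6 = 666.6
  [7→8]: (69.1+55.9)/2 × 1 = 62.5
  [8→14]: (55.9+15.6)/2 × 6 = 214.5
  [14→16]: (15.6+10.2)/2 × 2 = 25.8
  Sum = 1045.95 µg/L·h

AUC = 1050 µg/L·h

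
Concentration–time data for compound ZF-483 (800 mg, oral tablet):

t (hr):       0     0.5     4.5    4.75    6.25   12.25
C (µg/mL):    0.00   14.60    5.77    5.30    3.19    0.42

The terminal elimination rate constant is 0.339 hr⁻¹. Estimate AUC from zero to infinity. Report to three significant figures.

Trapezoidal AUC_0→12.25:
  [0→0.5]: (0.00+14.60)/2 × 0.5 = 3.65
  [0.5→4.5]: (14.60+5.77)/2 × 4 = 40.74
  [4.5→4.75]: (5.77+5.30)/2 × 0.25 = 1.38375
  [4.75→6.25]: (5.30+3.19)/2 × 1.5 = 6.3675
  [6.25→12.25]: (3.19+0.42)/2 × 6 = 10.83
  Sum = 62.97125 µg/mL·hr
Extrapolated tail: C_last / k_e = 0.42 / 0.339 = 1.239
AUC_0→∞ = 62.97125 + 1.239 = 64.21025 µg/mL·hr

AUC = 64.2 µg/mL·hr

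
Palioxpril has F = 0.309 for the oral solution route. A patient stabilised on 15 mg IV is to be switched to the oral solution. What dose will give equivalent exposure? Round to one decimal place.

For equal systemic exposure: F × D_ev = D_iv
D_ev = D_iv / F = 15 / 0.309 = 48.5437 mg

D_oral = 48.5 mg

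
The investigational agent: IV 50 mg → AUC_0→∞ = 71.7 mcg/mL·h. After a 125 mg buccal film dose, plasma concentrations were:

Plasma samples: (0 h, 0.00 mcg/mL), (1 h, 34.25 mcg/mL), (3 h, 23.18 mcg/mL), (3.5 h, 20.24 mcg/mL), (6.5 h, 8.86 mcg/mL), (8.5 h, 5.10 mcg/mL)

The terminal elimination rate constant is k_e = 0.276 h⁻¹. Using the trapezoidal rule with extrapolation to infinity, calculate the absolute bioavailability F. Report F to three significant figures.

F = 0.901

Trapezoidal AUC_0→8.5 (buccal film):
  [0→1]: (0.00+34.25)/2 × 1 = 17.125
  [1→3]: (34.25+23.18)/2 × 2 = 57.43
  [3→3.5]: (23.18+20.24)/2 × 0.5 = 10.855
  [3.5→6.5]: (20.24+8.86)/2 × 3 = 43.65
  [6.5→8.5]: (8.86+5.10)/2 × 2 = 13.96
  Sum = 143.02 mcg/mL·h
Tail: C_last/k_e = 5.10/0.276 = 18.478
AUC_0→∞ (buccal film) = 143.02 + 18.478 = 161.498 mcg/mL·h
F = (AUC_ev/D_ev)/(AUC_iv/D_iv) = (161.498/125)/(71.7/50) = 1.291984/1.434 = 0.9010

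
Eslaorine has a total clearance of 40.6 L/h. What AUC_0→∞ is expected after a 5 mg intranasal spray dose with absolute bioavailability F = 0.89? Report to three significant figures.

AUC = 0.110 mg/L·h

AUC_0→∞ = F × Dose / CL
        = 0.89 × 5 / 40.6 = 0.109606 mg/L·h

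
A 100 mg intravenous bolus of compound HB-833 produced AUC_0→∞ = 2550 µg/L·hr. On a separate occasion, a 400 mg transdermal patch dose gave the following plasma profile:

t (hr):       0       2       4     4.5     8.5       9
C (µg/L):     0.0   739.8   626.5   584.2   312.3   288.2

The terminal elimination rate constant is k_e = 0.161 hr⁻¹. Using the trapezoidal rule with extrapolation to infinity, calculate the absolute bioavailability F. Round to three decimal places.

Trapezoidal AUC_0→9 (transdermal patch):
  [0→2]: (0.0+739.8)/2 × 2 = 739.8
  [2→4]: (739.8+626.5)/2 × 2 = 1366.3
  [4→4.5]: (626.5+584.2)/2 × 0.5 = 302.675
  [4.5→8.5]: (584.2+312.3)/2 × 4 = 1793.0
  [8.5→9]: (312.3+288.2)/2 × 0.5 = 150.125
  Sum = 4351.9 µg/L·hr
Tail: C_last/k_e = 288.2/0.161 = 1790.062
AUC_0→∞ (transdermal patch) = 4351.9 + 1790.062 = 6141.962 µg/L·hr
F = (AUC_ev/D_ev)/(AUC_iv/D_iv) = (6141.962/400)/(2550/100) = 15.354905/25.5 = 0.6022

F = 0.602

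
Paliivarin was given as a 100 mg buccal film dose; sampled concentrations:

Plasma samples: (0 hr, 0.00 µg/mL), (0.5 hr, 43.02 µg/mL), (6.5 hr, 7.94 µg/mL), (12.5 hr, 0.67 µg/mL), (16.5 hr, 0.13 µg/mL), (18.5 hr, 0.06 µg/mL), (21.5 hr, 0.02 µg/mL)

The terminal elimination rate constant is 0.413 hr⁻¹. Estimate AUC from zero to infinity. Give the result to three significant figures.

AUC = 191 µg/mL·hr

Trapezoidal AUC_0→21.5:
  [0→0.5]: (0.00+43.02)/2 × 0.5 = 10.755
  [0.5→6.5]: (43.02+7.94)/2 × 6 = 152.88
  [6.5→12.5]: (7.94+0.67)/2 × 6 = 25.83
  [12.5→16.5]: (0.67+0.13)/2 × 4 = 1.6
  [16.5→18.5]: (0.13+0.06)/2 × 2 = 0.19
  [18.5→21.5]: (0.06+0.02)/2 × 3 = 0.12
  Sum = 191.375 µg/mL·hr
Extrapolated tail: C_last / k_e = 0.02 / 0.413 = 0.048
AUC_0→∞ = 191.375 + 0.048 = 191.423 µg/mL·hr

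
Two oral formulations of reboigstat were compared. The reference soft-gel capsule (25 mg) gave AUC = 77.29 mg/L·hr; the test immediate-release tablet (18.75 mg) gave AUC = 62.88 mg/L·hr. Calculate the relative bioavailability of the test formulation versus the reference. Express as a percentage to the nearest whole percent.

F_rel = (AUC_test/D_test) / (AUC_ref/D_ref)
      = (62.88/18.75) / (77.29/25)
      = 3.3536 / 3.0916 = 1.0847 = 108.47%

F_rel = 108%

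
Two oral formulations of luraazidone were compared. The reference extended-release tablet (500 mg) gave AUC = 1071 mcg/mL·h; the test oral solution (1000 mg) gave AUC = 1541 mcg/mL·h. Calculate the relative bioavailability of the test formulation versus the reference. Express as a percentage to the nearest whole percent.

F_rel = (AUC_test/D_test) / (AUC_ref/D_ref)
      = (1541/1000) / (1071/500)
      = 1.541 / 2.142 = 0.7194 = 71.94%

F_rel = 72%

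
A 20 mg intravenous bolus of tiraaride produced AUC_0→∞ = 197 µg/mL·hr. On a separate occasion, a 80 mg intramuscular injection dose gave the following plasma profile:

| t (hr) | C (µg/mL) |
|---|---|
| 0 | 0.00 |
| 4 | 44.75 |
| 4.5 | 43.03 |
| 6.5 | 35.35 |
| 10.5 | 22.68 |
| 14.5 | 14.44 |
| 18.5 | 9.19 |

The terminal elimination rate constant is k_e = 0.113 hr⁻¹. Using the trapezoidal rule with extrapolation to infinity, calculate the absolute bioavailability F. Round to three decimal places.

Trapezoidal AUC_0→18.5 (intramuscular injection):
  [0→4]: (0.00+44.75)/2 × 4 = 89.5
  [4→4.5]: (44.75+43.03)/2 × 0.5 = 21.945
  [4.5→6.5]: (43.03+35.35)/2 × 2 = 78.38
  [6.5→10.5]: (35.35+22.68)/2 × 4 = 116.06
  [10.5→14.5]: (22.68+14.44)/2 × 4 = 74.24
  [14.5→18.5]: (14.44+9.19)/2 × 4 = 47.26
  Sum = 427.385 µg/mL·hr
Tail: C_last/k_e = 9.19/0.113 = 81.327
AUC_0→∞ (intramuscular injection) = 427.385 + 81.327 = 508.712 µg/mL·hr
F = (AUC_ev/D_ev)/(AUC_iv/D_iv) = (508.712/80)/(197/20) = 6.3589/9.85 = 0.6456

F = 0.646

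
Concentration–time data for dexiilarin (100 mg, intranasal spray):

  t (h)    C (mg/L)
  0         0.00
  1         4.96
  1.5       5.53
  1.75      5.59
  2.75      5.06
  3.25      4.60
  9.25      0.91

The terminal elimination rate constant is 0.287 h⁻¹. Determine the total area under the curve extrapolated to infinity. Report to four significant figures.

Trapezoidal AUC_0→9.25:
  [0→1]: (0.00+4.96)/2 × 1 = 2.48
  [1→1.5]: (4.96+5.53)/2 × 0.5 = 2.6225
  [1.5→1.75]: (5.53+5.59)/2 × 0.25 = 1.39
  [1.75→2.75]: (5.59+5.06)/2 × 1 = 5.325
  [2.75→3.25]: (5.06+4.60)/2 × 0.5 = 2.415
  [3.25→9.25]: (4.60+0.91)/2 × 6 = 16.53
  Sum = 30.7625 mg/L·h
Extrapolated tail: C_last / k_e = 0.91 / 0.287 = 3.171
AUC_0→∞ = 30.7625 + 3.171 = 33.9335 mg/L·h

AUC = 33.93 mg/L·h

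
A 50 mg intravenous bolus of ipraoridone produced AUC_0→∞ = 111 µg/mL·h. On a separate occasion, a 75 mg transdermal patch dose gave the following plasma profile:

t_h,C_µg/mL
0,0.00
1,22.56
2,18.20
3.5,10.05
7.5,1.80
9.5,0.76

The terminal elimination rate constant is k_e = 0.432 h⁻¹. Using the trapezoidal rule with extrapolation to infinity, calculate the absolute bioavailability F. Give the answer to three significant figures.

Trapezoidal AUC_0→9.5 (transdermal patch):
  [0→1]: (0.00+22.56)/2 × 1 = 11.28
  [1→2]: (22.56+18.20)/2 × 1 = 20.38
  [2→3.5]: (18.20+10.05)/2 × 1.5 = 21.1875
  [3.5→7.5]: (10.05+1.80)/2 × 4 = 23.7
  [7.5→9.5]: (1.80+0.76)/2 × 2 = 2.56
  Sum = 79.1075 µg/mL·h
Tail: C_last/k_e = 0.76/0.432 = 1.759
AUC_0→∞ (transdermal patch) = 79.1075 + 1.759 = 80.8665 µg/mL·h
F = (AUC_ev/D_ev)/(AUC_iv/D_iv) = (80.8665/75)/(111/50) = 1.07822/2.22 = 0.4857

F = 0.486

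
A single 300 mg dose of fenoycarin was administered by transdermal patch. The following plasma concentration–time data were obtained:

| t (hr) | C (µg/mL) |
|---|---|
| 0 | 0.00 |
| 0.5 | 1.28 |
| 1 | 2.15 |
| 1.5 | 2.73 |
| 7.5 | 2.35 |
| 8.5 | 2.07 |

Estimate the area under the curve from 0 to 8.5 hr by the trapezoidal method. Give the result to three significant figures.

Trapezoidal AUC_0→8.5:
  [0→0.5]: (0.00+1.28)/2 × 0.5 = 0.32
  [0.5→1]: (1.28+2.15)/2 × 0.5 = 0.8575
  [1→1.5]: (2.15+2.73)/2 × 0.5 = 1.22
  [1.5→7.5]: (2.73+2.35)/2 × 6 = 15.24
  [7.5→8.5]: (2.35+2.07)/2 × 1 = 2.21
  Sum = 19.8475 µg/mL·hr

AUC = 19.8 µg/mL·hr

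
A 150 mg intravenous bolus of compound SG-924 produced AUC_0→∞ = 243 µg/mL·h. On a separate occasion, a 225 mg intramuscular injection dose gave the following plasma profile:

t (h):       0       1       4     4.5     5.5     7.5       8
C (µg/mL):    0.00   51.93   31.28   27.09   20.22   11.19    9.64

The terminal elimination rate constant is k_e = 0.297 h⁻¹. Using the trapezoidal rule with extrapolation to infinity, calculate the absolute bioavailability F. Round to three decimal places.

Trapezoidal AUC_0→8 (intramuscular injection):
  [0→1]: (0.00+51.93)/2 × 1 = 25.965
  [1→4]: (51.93+31.28)/2 × 3 = 124.815
  [4→4.5]: (31.28+27.09)/2 × 0.5 = 14.5925
  [4.5→5.5]: (27.09+20.22)/2 × 1 = 23.655
  [5.5→7.5]: (20.22+11.19)/2 × 2 = 31.41
  [7.5→8]: (11.19+9.64)/2 × 0.5 = 5.2075
  Sum = 225.645 µg/mL·h
Tail: C_last/k_e = 9.64/0.297 = 32.458
AUC_0→∞ (intramuscular injection) = 225.645 + 32.458 = 258.103 µg/mL·h
F = (AUC_ev/D_ev)/(AUC_iv/D_iv) = (258.103/225)/(243/150) = 1.14712/1.62 = 0.7081

F = 0.708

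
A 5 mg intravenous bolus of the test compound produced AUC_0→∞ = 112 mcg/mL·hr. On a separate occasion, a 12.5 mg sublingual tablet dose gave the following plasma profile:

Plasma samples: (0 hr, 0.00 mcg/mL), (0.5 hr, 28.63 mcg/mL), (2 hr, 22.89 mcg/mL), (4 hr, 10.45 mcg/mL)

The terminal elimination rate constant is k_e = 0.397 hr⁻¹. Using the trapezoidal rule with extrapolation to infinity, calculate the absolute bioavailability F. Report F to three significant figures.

F = 0.377

Trapezoidal AUC_0→4 (sublingual tablet):
  [0→0.5]: (0.00+28.63)/2 × 0.5 = 7.1575
  [0.5→2]: (28.63+22.89)/2 × 1.5 = 38.64
  [2→4]: (22.89+10.45)/2 × 2 = 33.34
  Sum = 79.1375 mcg/mL·hr
Tail: C_last/k_e = 10.45/0.397 = 26.322
AUC_0→∞ (sublingual tablet) = 79.1375 + 26.322 = 105.4595 mcg/mL·hr
F = (AUC_ev/D_ev)/(AUC_iv/D_iv) = (105.4595/12.5)/(112/5) = 8.43676/22.4 = 0.3766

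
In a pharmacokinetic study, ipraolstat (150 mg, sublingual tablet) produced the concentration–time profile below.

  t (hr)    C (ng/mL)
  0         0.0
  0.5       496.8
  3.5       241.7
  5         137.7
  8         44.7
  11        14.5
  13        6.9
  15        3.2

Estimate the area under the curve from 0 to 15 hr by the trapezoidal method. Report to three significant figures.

AUC = 1910 ng/mL·hr

Trapezoidal AUC_0→15:
  [0→0.5]: (0.0+496.8)/2 × 0.5 = 124.2
  [0.5→3.5]: (496.8+241.7)/2 × 3 = 1107.75
  [3.5→5]: (241.7+137.7)/2 × 1.5 = 284.55
  [5→8]: (137.7+44.7)/2 × 3 = 273.6
  [8→11]: (44.7+14.5)/2 × 3 = 88.8
  [11→13]: (14.5+6.9)/2 × 2 = 21.4
  [13→15]: (6.9+3.2)/2 × 2 = 10.1
  Sum = 1910.4 ng/mL·hr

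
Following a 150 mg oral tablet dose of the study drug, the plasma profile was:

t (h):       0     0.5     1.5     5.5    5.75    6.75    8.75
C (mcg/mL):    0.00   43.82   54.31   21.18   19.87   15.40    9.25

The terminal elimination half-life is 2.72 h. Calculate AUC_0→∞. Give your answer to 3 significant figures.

Trapezoidal AUC_0→8.75:
  [0→0.5]: (0.00+43.82)/2 × 0.5 = 10.955
  [0.5→1.5]: (43.82+54.31)/2 × 1 = 49.065
  [1.5→5.5]: (54.31+21.18)/2 × 4 = 150.98
  [5.5→5.75]: (21.18+19.87)/2 × 0.25 = 5.13125
  [5.75→6.75]: (19.87+15.40)/2 × 1 = 17.635
  [6.75→8.75]: (15.40+9.25)/2 × 2 = 24.65
  Sum = 258.41625 mcg/mL·h
k_e = ln2 / t½ = 0.693147 / 2.72 = 0.2548 h^-1
Extrapolated tail: C_last / k_e = 9.25 / 0.2548 = 36.303
AUC_0→∞ = 258.41625 + 36.303 = 294.71925 mcg/mL·h

AUC = 295 mcg/mL·h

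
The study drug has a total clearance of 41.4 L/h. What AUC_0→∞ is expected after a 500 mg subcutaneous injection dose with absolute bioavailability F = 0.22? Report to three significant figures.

AUC = 2.66 mg/L·h

AUC_0→∞ = F × Dose / CL
        = 0.22 × 500 / 41.4 = 2.657 mg/L·h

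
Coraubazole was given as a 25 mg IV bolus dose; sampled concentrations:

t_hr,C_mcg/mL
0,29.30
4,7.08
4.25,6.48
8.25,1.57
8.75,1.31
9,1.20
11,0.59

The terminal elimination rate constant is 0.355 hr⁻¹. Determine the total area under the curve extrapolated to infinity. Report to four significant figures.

Trapezoidal AUC_0→11:
  [0→4]: (29.30+7.08)/2 × 4 = 72.76
  [4→4.25]: (7.08+6.48)/2 × 0.25 = 1.695
  [4.25→8.25]: (6.48+1.57)/2 × 4 = 16.1
  [8.25→8.75]: (1.57+1.31)/2 × 0.5 = 0.72
  [8.75→9]: (1.31+1.20)/2 × 0.25 = 0.31375
  [9→11]: (1.20+0.59)/2 × 2 = 1.79
  Sum = 93.37875 mcg/mL·hr
Extrapolated tail: C_last / k_e = 0.59 / 0.355 = 1.662
AUC_0→∞ = 93.37875 + 1.662 = 95.04075 mcg/mL·hr

AUC = 95.04 mcg/mL·hr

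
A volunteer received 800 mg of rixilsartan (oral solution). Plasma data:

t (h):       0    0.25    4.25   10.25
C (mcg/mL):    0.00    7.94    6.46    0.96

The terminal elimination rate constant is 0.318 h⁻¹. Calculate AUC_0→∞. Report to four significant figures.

Trapezoidal AUC_0→10.25:
  [0→0.25]: (0.00+7.94)/2 × 0.25 = 0.9925
  [0.25→4.25]: (7.94+6.46)/2 × 4 = 28.8
  [4.25→10.25]: (6.46+0.96)/2 × 6 = 22.26
  Sum = 52.0525 mcg/mL·h
Extrapolated tail: C_last / k_e = 0.96 / 0.318 = 3.019
AUC_0→∞ = 52.0525 + 3.019 = 55.0715 mcg/mL·h

AUC = 55.07 mcg/mL·h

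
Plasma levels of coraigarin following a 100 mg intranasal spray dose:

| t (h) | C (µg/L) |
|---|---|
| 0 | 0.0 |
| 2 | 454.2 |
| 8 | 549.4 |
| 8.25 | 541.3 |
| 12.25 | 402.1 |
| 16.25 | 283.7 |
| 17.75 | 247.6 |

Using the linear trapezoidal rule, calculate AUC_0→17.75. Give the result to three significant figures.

AUC = 7260 µg/L·h

Trapezoidal AUC_0→17.75:
  [0→2]: (0.0+454.2)/2 × 2 = 454.2
  [2→8]: (454.2+549.4)/2 × 6 = 3010.8
  [8→8.25]: (549.4+541.3)/2 × 0.25 = 136.3375
  [8.25→12.25]: (541.3+402.1)/2 × 4 = 1886.8
  [12.25→16.25]: (402.1+283.7)/2 × 4 = 1371.6
  [16.25→17.75]: (283.7+247.6)/2 × 1.5 = 398.475
  Sum = 7258.2125 µg/L·h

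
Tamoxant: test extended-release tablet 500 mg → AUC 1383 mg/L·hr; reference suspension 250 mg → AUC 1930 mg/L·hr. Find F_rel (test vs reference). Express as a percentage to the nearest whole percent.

F_rel = (AUC_test/D_test) / (AUC_ref/D_ref)
      = (1383/500) / (1930/250)
      = 2.766 / 7.72 = 0.3583 = 35.83%

F_rel = 36%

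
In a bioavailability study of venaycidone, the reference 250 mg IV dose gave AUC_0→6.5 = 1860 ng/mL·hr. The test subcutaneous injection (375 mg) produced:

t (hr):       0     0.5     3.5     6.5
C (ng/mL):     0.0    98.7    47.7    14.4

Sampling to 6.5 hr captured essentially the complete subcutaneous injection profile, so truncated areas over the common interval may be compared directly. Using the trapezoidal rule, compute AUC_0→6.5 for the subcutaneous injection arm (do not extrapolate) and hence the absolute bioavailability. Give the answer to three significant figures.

Trapezoidal AUC_0→6.5 (subcutaneous injection):
  [0→0.5]: (0.0+98.7)/2 × 0.5 = 24.675
  [0.5→3.5]: (98.7+47.7)/2 × 3 = 219.6
  [3.5→6.5]: (47.7+14.4)/2 × 3 = 93.15
  Sum = 337.425 ng/mL·hr
F = (AUC_ev/D_ev)/(AUC_iv/D_iv) = (337.425/375)/(1860/250) = 0.8998/7.44 = 0.1209

F = 0.121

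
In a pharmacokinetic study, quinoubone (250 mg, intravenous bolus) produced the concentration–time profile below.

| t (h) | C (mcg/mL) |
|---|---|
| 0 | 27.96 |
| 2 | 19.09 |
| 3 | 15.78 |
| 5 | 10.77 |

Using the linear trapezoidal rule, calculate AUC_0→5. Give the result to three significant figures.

AUC = 91.0 mcg/mL·h

Trapezoidal AUC_0→5:
  [0→2]: (27.96+19.09)/2 × 2 = 47.05
  [2→3]: (19.09+15.78)/2 × 1 = 17.435
  [3→5]: (15.78+10.77)/2 × 2 = 26.55
  Sum = 91.035 mcg/mL·h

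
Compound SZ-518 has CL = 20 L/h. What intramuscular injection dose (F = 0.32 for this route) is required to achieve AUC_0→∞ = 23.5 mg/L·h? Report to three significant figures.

Dose = 1470 mg

Dose = CL × AUC_0→∞ / F
     = 20 × 23.5 / 0.32 = 1468.75 mg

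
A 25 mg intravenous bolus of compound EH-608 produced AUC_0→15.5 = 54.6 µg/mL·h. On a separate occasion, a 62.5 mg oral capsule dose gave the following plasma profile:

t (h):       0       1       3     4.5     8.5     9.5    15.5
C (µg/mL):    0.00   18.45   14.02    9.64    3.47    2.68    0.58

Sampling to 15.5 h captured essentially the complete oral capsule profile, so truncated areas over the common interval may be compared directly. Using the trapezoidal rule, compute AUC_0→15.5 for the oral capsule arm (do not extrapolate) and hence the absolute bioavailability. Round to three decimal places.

F = 0.722

Trapezoidal AUC_0→15.5 (oral capsule):
  [0→1]: (0.00+18.45)/2 × 1 = 9.225
  [1→3]: (18.45+14.02)/2 × 2 = 32.47
  [3→4.5]: (14.02+9.64)/2 × 1.5 = 17.745
  [4.5→8.5]: (9.64+3.47)/2 × 4 = 26.22
  [8.5→9.5]: (3.47+2.68)/2 × 1 = 3.075
  [9.5→15.5]: (2.68+0.58)/2 × 6 = 9.78
  Sum = 98.515 µg/mL·h
F = (AUC_ev/D_ev)/(AUC_iv/D_iv) = (98.515/62.5)/(54.6/25) = 1.57624/2.184 = 0.7217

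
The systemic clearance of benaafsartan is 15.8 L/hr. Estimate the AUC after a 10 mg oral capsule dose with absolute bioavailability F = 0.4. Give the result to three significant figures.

AUC_0→∞ = F × Dose / CL
        = 0.4 × 10 / 15.8 = 0.253165 mg/L·hr

AUC = 0.253 mg/L·hr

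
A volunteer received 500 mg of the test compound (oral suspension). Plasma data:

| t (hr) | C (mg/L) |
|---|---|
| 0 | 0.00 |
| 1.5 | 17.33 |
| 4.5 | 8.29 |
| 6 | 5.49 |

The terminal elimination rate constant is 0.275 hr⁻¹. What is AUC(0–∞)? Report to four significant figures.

Trapezoidal AUC_0→6:
  [0→1.5]: (0.00+17.33)/2 × 1.5 = 12.9975
  [1.5→4.5]: (17.33+8.29)/2 × 3 = 38.43
  [4.5→6]: (8.29+5.49)/2 × 1.5 = 10.335
  Sum = 61.7625 mg/L·hr
Extrapolated tail: C_last / k_e = 5.49 / 0.275 = 19.964
AUC_0→∞ = 61.7625 + 19.964 = 81.7265 mg/L·hr

AUC = 81.73 mg/L·hr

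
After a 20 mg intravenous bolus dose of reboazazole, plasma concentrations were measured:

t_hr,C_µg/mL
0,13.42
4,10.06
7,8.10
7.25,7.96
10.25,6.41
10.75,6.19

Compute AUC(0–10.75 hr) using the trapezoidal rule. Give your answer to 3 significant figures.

AUC = 101 µg/mL·hr

Trapezoidal AUC_0→10.75:
  [0→4]: (13.42+10.06)/2 × 4 = 46.96
  [4→7]: (10.06+8.10)/2 × 3 = 27.24
  [7→7.25]: (8.10+7.96)/2 × 0.25 = 2.0075
  [7.25→10.25]: (7.96+6.41)/2 × 3 = 21.555
  [10.25→10.75]: (6.41+6.19)/2 × 0.5 = 3.15
  Sum = 100.9125 µg/mL·hr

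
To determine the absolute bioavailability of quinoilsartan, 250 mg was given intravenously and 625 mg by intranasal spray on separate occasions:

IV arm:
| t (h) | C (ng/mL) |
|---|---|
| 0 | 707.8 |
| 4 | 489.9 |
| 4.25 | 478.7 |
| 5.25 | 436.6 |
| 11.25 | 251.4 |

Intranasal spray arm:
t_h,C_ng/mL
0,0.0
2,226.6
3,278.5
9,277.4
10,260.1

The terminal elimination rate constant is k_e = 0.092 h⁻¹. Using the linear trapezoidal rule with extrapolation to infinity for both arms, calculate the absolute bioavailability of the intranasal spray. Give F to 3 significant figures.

Trapezoidal AUC_0→11.25 (IV):
  [0→4]: (707.8+489.9)/2 × 4 = 2395.4
  [4→4.25]: (489.9+478.7)/2 × 0.25 = 121.075
  [4.25→5.25]: (478.7+436.6)/2 × 1 = 457.65
  [5.25→11.25]: (436.6+251.4)/2 × 6 = 2064.0
  Sum = 5038.125 ng/mL·h
IV tail: 251.4/0.092 = 2732.609; AUC_iv,0→∞ = 5038.125 + 2732.609 = 7770.734 ng/mL·h
Trapezoidal AUC_0→10 (intranasal spray):
  [0→2]: (0.0+226.6)/2 × 2 = 226.6
  [2→3]: (226.6+278.5)/2 × 1 = 252.55
  [3→9]: (278.5+277.4)/2 × 6 = 1667.7
  [9→10]: (277.4+260.1)/2 × 1 = 268.75
  Sum = 2415.6 ng/mL·h
intranasal spray tail: 260.1/0.092 = 2827.174; AUC_ev,0→∞ = 2415.6 + 2827.174 = 5242.774 ng/mL·h
F = (AUC_ev/D_ev)/(AUC_iv/D_iv) = (5242.774/625)/(7770.734/250) = 8.3884384/31.082936 = 0.2699

F = 0.270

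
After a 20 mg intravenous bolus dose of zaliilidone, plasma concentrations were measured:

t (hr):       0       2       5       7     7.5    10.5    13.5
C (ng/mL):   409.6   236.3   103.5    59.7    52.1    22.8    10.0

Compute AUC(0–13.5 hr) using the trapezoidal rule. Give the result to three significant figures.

AUC = 1510 ng/mL·hr

Trapezoidal AUC_0→13.5:
  [0→2]: (409.6+236.3)/2 × 2 = 645.9
  [2→5]: (236.3+103.5)/2 × 3 = 509.7
  [5→7]: (103.5+59.7)/2 × 2 = 163.2
  [7→7.5]: (59.7+52.1)/2 × 0.5 = 27.95
  [7.5→10.5]: (52.1+22.8)/2 × 3 = 112.35
  [10.5→13.5]: (22.8+10.0)/2 × 3 = 49.2
  Sum = 1508.3 ng/mL·hr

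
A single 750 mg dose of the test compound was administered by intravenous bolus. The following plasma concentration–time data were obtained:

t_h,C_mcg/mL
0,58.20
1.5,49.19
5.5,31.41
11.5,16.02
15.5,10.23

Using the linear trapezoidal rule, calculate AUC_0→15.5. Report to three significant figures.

AUC = 437 mcg/mL·h

Trapezoidal AUC_0→15.5:
  [0→1.5]: (58.20+49.19)/2 × 1.5 = 80.5425
  [1.5→5.5]: (49.19+31.41)/2 × 4 = 161.2
  [5.5→11.5]: (31.41+16.02)/2 × 6 = 142.29
  [11.5→15.5]: (16.02+10.23)/2 × 4 = 52.5
  Sum = 436.5325 mcg/mL·h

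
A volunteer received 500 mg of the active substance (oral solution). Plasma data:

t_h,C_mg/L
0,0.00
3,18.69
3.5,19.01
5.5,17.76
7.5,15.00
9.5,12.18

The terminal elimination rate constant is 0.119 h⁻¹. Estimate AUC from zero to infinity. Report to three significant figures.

AUC = 237 mg/L·h

Trapezoidal AUC_0→9.5:
  [0→3]: (0.00+18.69)/2 × 3 = 28.035
  [3→3.5]: (18.69+19.01)/2 × 0.5 = 9.425
  [3.5→5.5]: (19.01+17.76)/2 × 2 = 36.77
  [5.5→7.5]: (17.76+15.00)/2 × 2 = 32.76
  [7.5→9.5]: (15.00+12.18)/2 × 2 = 27.18
  Sum = 134.17 mg/L·h
Extrapolated tail: C_last / k_e = 12.18 / 0.119 = 102.353
AUC_0→∞ = 134.17 + 102.353 = 236.523 mg/L·h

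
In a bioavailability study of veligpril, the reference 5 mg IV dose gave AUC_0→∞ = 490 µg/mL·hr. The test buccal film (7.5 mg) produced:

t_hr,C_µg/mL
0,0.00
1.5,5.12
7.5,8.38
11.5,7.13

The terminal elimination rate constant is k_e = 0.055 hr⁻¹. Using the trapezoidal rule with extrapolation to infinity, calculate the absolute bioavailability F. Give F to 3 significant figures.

Trapezoidal AUC_0→11.5 (buccal film):
  [0→1.5]: (0.00+5.12)/2 × 1.5 = 3.84
  [1.5→7.5]: (5.12+8.38)/2 × 6 = 40.5
  [7.5→11.5]: (8.38+7.13)/2 × 4 = 31.02
  Sum = 75.36 µg/mL·hr
Tail: C_last/k_e = 7.13/0.055 = 129.636
AUC_0→∞ (buccal film) = 75.36 + 129.636 = 204.996 µg/mL·hr
F = (AUC_ev/D_ev)/(AUC_iv/D_iv) = (204.996/7.5)/(490/5) = 27.3328/98 = 0.2789

F = 0.279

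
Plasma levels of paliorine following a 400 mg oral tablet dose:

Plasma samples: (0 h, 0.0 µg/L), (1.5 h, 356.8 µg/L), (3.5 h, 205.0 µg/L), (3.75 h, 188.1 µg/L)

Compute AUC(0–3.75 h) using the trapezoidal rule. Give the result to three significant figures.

AUC = 879 µg/L·h

Trapezoidal AUC_0→3.75:
  [0→1.5]: (0.0+356.8)/2 × 1.5 = 267.6
  [1.5→3.5]: (356.8+205.0)/2 × 2 = 561.8
  [3.5→3.75]: (205.0+188.1)/2 × 0.25 = 49.1375
  Sum = 878.5375 µg/L·h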